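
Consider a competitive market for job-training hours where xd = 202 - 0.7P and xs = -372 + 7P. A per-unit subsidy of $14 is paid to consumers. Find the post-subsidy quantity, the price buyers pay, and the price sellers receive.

Pre-subsidy: 202 - 0.7P = -372 + 7P gives P* = 820/11, x* = 1648/11.
With the rebate, buyers effectively pay Pb = Ps − 14, where Ps is the price sellers receive.
Demand in terms of Ps becomes xd = 202 − 0.7(Ps − 14) = 211.8 - 0.7Ps. Setting this equal to supply: 211.8 - 0.7Ps = -372 + 7Ps, so Ps = 834/11.
Buyers pay Pb = 834/11 − 14 = 680/11; x' = -372 + 7·(834/11) = 1746/11.

x' = 1746/11; buyers pay 680/11; sellers receive 834/11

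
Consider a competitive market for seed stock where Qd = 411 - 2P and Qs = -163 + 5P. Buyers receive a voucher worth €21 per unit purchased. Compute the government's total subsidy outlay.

Government cost = €5817

Pre-subsidy: 411 - 2P = -163 + 5P gives P* = 82, Q* = 247.
With the rebate, buyers effectively pay Pb = Ps − 21, where Ps is the price sellers receive.
Demand in terms of Ps becomes Qd = 411 − 2(Ps − 21) = 453 - 2Ps. Setting this equal to supply: 453 - 2Ps = -163 + 5Ps, so Ps = 88.
Buyers pay Pb = 88 − 21 = 67; Q' = -163 + 5·88 = 277.
Government outlay = subsidy × quantity = 21 × 277 = 5817.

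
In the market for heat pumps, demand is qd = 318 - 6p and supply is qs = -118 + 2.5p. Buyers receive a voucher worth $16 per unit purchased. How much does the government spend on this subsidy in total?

Government cost = 10464/17

Pre-subsidy: 318 - 6p = -118 + 2.5p gives p* = 872/17, q* = 174/17.
With the rebate, buyers effectively pay pb = ps − 16, where ps is the price sellers receive.
Demand in terms of ps becomes qd = 318 − 6(ps − 16) = 414 - 6ps. Setting this equal to supply: 414 - 6ps = -118 + 2.5ps, so ps = 1064/17.
Buyers pay pb = 1064/17 − 16 = 792/17; q' = -118 + 2.5·(1064/17) = 654/17.
Government outlay = subsidy × quantity = 16 × 654/17 = 10464/17.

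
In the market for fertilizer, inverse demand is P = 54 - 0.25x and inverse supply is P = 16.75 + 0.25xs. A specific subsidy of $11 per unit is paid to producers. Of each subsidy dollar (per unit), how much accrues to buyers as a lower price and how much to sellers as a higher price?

Pre-subsidy: 54 - 0.25x = 16.75 + 0.25x gives x* = 74.5 and P* = 35.375.
With the subsidy, sellers receive Ps = Pb + 11 for each unit, where Pb is the price buyers pay.
On the curves, Pb = 54 - 0.25x and Ps = 16.75 + 0.25x; the wedge Ps − Pb = 11 gives 16.75 + 0.25x − (54 - 0.25x) = 11, so x' = 96.5.
Then Pb = 54 − 0.25·96.5 = 29.875 and Ps = 16.75 + 0.25·96.5 = 40.875.
Buyers' price falls by P* − Pb = 35.375 − 29.875 = 5.5; sellers' price rises by Ps − P* = 40.875 − 35.375 = 5.5.

Buyers gain $5.5 per unit; sellers gain $5.5 per unit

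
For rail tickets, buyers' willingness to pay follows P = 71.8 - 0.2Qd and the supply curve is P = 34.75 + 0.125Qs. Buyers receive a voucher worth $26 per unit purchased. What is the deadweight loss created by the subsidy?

Deadweight loss = $1040

Pre-subsidy: 71.8 - 0.2Q = 34.75 + 0.125Q gives Q* = 114 and P* = 49.
With the rebate, buyers effectively pay Pb = Ps − 26, where Ps is the price sellers receive.
On the curves, Pb = 71.8 - 0.2Q and Ps = 34.75 + 0.125Q; the wedge Ps − Pb = 26 gives 34.75 + 0.125Q − (71.8 - 0.2Q) = 26, so Q' = 194.
Then Pb = 71.8 − 0.2·194 = 33 and Ps = 34.75 + 0.125·194 = 59.
The subsidy expands output by 194 − 114 = 80 past the efficient level; on those units the gap between marginal cost and willingness to pay runs from 0 up to 26.
DWL = ½ × 26 × 80 = 1040.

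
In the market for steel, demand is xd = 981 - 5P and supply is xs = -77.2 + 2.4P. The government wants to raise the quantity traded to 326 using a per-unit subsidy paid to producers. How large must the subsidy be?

Required subsidy s = 37 per unit

At x = 326, invert demand for the buyer price: Pb = (981 − 326)/5 = 131; invert supply for the seller price: Ps = (326 − (-77.2))/2.4 = 168.
The subsidy must fill the gap: s = Ps − Pb = 168 − 131 = 37.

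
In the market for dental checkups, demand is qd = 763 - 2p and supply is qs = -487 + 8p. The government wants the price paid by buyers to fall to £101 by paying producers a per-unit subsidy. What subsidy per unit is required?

At a buyer price of 101, quantity demanded is 763 − 2·101 = 561.
Sellers supply 561 only when they receive ps with -487 + 8·ps = 561, i.e. ps = 131.
s = ps − pb = 131 − 101 = 30.

Required subsidy s = £30 per unit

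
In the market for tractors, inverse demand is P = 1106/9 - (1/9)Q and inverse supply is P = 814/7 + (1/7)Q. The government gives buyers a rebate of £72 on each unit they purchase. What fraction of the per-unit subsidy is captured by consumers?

Consumer share = 0.4375

Pre-subsidy: 1106/9 - (1/9)Q = 814/7 + (1/7)Q gives Q* = 26 and P* = 120.
With the rebate, buyers effectively pay Pb = Ps − 72, where Ps is the price sellers receive.
On the curves, Pb = 1106/9 - (1/9)Q and Ps = 814/7 + (1/7)Q; the wedge Ps − Pb = 72 gives 814/7 + (1/7)Q − (1106/9 - (1/9)Q) = 72, so Q' = 309.5.
Then Pb = 1106/9 − (1/9)·309.5 = 88.5 and Ps = 814/7 + (1/7)·309.5 = 160.5.
Buyers' price falls by P* − Pb = 120 − 88.5 = 31.5; sellers' price rises by Ps − P* = 160.5 − 120 = 40.5.
So consumers capture 31.5/72 = 0.4375 of each unit of subsidy.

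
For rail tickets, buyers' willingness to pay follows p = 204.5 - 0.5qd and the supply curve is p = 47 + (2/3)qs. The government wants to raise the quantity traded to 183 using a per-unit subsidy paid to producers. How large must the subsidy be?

At q = 183, from the demand curve buyers pay pb = 204.5 − 0.5·183 = 113; from the supply curve sellers need ps = 47 + (2/3)·183 = 169.
The subsidy must fill the gap: s = ps − pb = 169 − 113 = 56.

Required subsidy s = 56 per unit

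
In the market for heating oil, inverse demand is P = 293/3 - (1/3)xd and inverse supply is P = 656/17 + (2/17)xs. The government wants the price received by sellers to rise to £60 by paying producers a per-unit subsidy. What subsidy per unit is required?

Required subsidy s = £23 per unit

At a seller price of 60, quantity supplied is -328 + 8.5·60 = 182.
Buyers absorb 182 only when they pay Pb = 293/3 − (1/3)·182 = 37.
s = Ps − Pb = 60 − 37 = 23.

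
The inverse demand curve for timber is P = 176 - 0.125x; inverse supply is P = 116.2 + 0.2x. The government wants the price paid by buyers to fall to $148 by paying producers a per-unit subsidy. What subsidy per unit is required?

At a buyer price of 148, quantity demanded is 1408 − 8·148 = 224.
Sellers supply 224 only when they receive Ps = 116.2 + 0.2·224 = 161.
s = Ps − Pb = 161 − 148 = 13.

Required subsidy s = $13 per unit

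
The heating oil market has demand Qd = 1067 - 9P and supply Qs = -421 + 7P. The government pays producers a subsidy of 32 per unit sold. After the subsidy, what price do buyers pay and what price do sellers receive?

Pre-subsidy: 1067 - 9P = -421 + 7P gives P* = 93, Q* = 230.
With the subsidy, sellers receive Ps = Pb + 32 for each unit, where Pb is the price buyers pay.
Supply in terms of Pb becomes Qs = -421 + 7(Pb + 32) = -197 + 7Pb. Setting this equal to demand: 1067 - 9Pb = -197 + 7Pb, so Pb = 79.
Sellers receive Ps = 79 + 32 = 111; Q' = 1067 − 9·79 = 356.

Buyers pay 79; sellers receive 111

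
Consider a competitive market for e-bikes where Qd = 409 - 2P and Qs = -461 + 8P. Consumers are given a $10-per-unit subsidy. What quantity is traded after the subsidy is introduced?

Pre-subsidy: 409 - 2P = -461 + 8P gives P* = 87, Q* = 235.
With the rebate, buyers effectively pay Pb = Ps − 10, where Ps is the price sellers receive.
Demand in terms of Ps becomes Qd = 409 − 2(Ps − 10) = 429 - 2Ps. Setting this equal to supply: 429 - 2Ps = -461 + 8Ps, so Ps = 89.
Buyers pay Pb = 89 − 10 = 79; Q' = -461 + 8·89 = 251.

Q' = 251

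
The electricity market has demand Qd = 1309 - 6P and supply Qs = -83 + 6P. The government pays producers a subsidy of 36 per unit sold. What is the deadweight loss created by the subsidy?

Pre-subsidy: 1309 - 6P = -83 + 6P gives P* = 116, Q* = 613.
With the subsidy, sellers receive Ps = Pb + 36 for each unit, where Pb is the price buyers pay.
Supply in terms of Pb becomes Qs = -83 + 6(Pb + 36) = 133 + 6Pb. Setting this equal to demand: 1309 - 6Pb = 133 + 6Pb, so Pb = 98.
Sellers receive Ps = 98 + 36 = 134; Q' = 1309 − 6·98 = 721.
The subsidy expands output by 721 − 613 = 108 past the efficient level; on those units the gap between marginal cost and willingness to pay runs from 0 up to 36.
DWL = ½ × 36 × 108 = 1944.

Deadweight loss = 1944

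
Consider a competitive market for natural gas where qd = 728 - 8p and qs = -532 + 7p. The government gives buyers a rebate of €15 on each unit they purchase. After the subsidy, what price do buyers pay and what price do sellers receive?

Pre-subsidy: 728 - 8p = -532 + 7p gives p* = 84, q* = 56.
With the rebate, buyers effectively pay pb = ps − 15, where ps is the price sellers receive.
Demand in terms of ps becomes qd = 728 − 8(ps − 15) = 848 - 8ps. Setting this equal to supply: 848 - 8ps = -532 + 7ps, so ps = 92.
Buyers pay pb = 92 − 15 = 77; q' = -532 + 7·92 = 112.

Buyers pay €77; sellers receive €92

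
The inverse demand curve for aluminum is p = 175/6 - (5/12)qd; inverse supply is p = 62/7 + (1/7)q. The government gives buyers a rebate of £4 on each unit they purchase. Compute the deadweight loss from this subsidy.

Deadweight loss = 672/47

Pre-subsidy: 175/6 - (5/12)q = 62/7 + (1/7)q gives q* = 1706/47 and p* = 660/47.
With the rebate, buyers effectively pay pb = ps − 4, where ps is the price sellers receive.
On the curves, pb = 175/6 - (5/12)q and ps = 62/7 + (1/7)q; the wedge ps − pb = 4 gives 62/7 + (1/7)q − (175/6 - (5/12)q) = 4, so q' = 2042/47.
Then pb = 175/6 − (5/12)·(2042/47) = 520/47 and ps = 62/7 + (1/7)·(2042/47) = 708/47.
The subsidy expands output by 2042/47 − 1706/47 = 336/47 past the efficient level; on those units the gap between marginal cost and willingness to pay runs from 0 up to 4.
DWL = ½ × 4 × 336/47 = 672/47.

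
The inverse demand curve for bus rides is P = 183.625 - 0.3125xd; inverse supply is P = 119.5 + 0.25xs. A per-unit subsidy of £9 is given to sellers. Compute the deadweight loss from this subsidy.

Deadweight loss = £72

Pre-subsidy: 183.625 - 0.3125x = 119.5 + 0.25x gives x* = 114 and P* = 148.
With the subsidy, sellers receive Ps = Pb + 9 for each unit, where Pb is the price buyers pay.
On the curves, Pb = 183.625 - 0.3125x and Ps = 119.5 + 0.25x; the wedge Ps − Pb = 9 gives 119.5 + 0.25x − (183.625 - 0.3125x) = 9, so x' = 130.
Then Pb = 183.625 − 0.3125·130 = 143 and Ps = 119.5 + 0.25·130 = 152.
The subsidy expands output by 130 − 114 = 16 past the efficient level; on those units the gap between marginal cost and willingness to pay runs from 0 up to 9.
DWL = ½ × 9 × 16 = 72.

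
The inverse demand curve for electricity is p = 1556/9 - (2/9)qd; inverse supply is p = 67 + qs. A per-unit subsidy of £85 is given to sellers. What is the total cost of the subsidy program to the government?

Government cost = 146030/11

Pre-subsidy: 1556/9 - (2/9)q = 67 + q gives q* = 953/11 and p* = 1690/11.
With the subsidy, sellers receive ps = pb + 85 for each unit, where pb is the price buyers pay.
On the curves, pb = 1556/9 - (2/9)q and ps = 67 + q; the wedge ps − pb = 85 gives 67 + q − (1556/9 - (2/9)q) = 85, so q' = 1718/11.
Then pb = 1556/9 − (2/9)·(1718/11) = 1520/11 and ps = 67 + 1·(1718/11) = 2455/11.
Government outlay = subsidy × quantity = 85 × 1718/11 = 146030/11.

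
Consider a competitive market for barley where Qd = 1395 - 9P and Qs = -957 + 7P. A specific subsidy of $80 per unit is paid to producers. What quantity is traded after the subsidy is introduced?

Pre-subsidy: 1395 - 9P = -957 + 7P gives P* = 147, Q* = 72.
With the subsidy, sellers receive Ps = Pb + 80 for each unit, where Pb is the price buyers pay.
Supply in terms of Pb becomes Qs = -957 + 7(Pb + 80) = -397 + 7Pb. Setting this equal to demand: 1395 - 9Pb = -397 + 7Pb, so Pb = 112.
Sellers receive Ps = 112 + 80 = 192; Q' = 1395 − 9·112 = 387.

Q' = 387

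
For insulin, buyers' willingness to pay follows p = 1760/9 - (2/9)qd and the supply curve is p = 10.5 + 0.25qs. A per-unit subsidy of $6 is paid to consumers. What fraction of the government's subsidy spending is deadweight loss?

DWL / government spending = 54/3439

Pre-subsidy: 1760/9 - (2/9)q = 10.5 + 0.25q gives q* = 6662/17 and p* = 1844/17.
With the rebate, buyers effectively pay pb = ps − 6, where ps is the price sellers receive.
On the curves, pb = 1760/9 - (2/9)q and ps = 10.5 + 0.25q; the wedge ps − pb = 6 gives 10.5 + 0.25q − (1760/9 - (2/9)q) = 6, so q' = 6878/17.
Then pb = 1760/9 − (2/9)·(6878/17) = 1796/17 and ps = 10.5 + 0.25·(6878/17) = 1898/17.
ΔCS = ½(6662/17 + 6878/17)(1844/17 − 1796/17) = 324960/289; ΔPS = ½(6662/17 + 6878/17)(1898/17 − 1844/17) = 365580/289.
Government spending = 6 × 6878/17 = 41268/17.
DWL = ½ × 6 × (6878/17 − 6662/17) = 648/17; fraction = (648/17) / (41268/17) = 54/3439.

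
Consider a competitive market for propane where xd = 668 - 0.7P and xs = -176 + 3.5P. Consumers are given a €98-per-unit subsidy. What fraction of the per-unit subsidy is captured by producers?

Pre-subsidy: 668 - 0.7P = -176 + 3.5P gives P* = 4220/21, x* = 1582/3.
With the rebate, buyers effectively pay Pb = Ps − 98, where Ps is the price sellers receive.
Demand in terms of Ps becomes xd = 668 − 0.7(Ps − 98) = 736.6 - 0.7Ps. Setting this equal to supply: 736.6 - 0.7Ps = -176 + 3.5Ps, so Ps = 1521/7.
Buyers pay Pb = 1521/7 − 98 = 835/7; x' = -176 + 3.5·(1521/7) = 584.5.
Buyers' price falls by P* − Pb = 4220/21 − 835/7 = 245/3; sellers' price rises by Ps − P* = 1521/7 − 4220/21 = 49/3.
So producers capture (49/3)/98 = 1/6 of each unit of subsidy.

Producer share = 1/6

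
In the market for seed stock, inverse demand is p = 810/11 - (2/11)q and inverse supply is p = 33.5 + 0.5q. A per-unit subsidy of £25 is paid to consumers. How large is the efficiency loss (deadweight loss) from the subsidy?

Deadweight loss = 1375/3

Pre-subsidy: 810/11 - (2/11)q = 33.5 + 0.5q gives q* = 883/15 and p* = 944/15.
With the rebate, buyers effectively pay pb = ps − 25, where ps is the price sellers receive.
On the curves, pb = 810/11 - (2/11)q and ps = 33.5 + 0.5q; the wedge ps − pb = 25 gives 33.5 + 0.5q − (810/11 - (2/11)q) = 25, so q' = 1433/15.
Then pb = 810/11 − (2/11)·(1433/15) = 844/15 and ps = 33.5 + 0.5·(1433/15) = 1219/15.
The subsidy expands output by 1433/15 − 883/15 = 110/3 past the efficient level; on those units the gap between marginal cost and willingness to pay runs from 0 up to 25.
DWL = ½ × 25 × 110/3 = 1375/3.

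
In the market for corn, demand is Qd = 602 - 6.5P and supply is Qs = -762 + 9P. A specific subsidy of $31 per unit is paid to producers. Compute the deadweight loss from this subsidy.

Deadweight loss = $1813.5

Pre-subsidy: 602 - 6.5P = -762 + 9P gives P* = 88, Q* = 30.
With the subsidy, sellers receive Ps = Pb + 31 for each unit, where Pb is the price buyers pay.
Supply in terms of Pb becomes Qs = -762 + 9(Pb + 31) = -483 + 9Pb. Setting this equal to demand: 602 - 6.5Pb = -483 + 9Pb, so Pb = 70.
Sellers receive Ps = 70 + 31 = 101; Q' = 602 − 6.5·70 = 147.
The subsidy expands output by 147 − 30 = 117 past the efficient level; on those units the gap between marginal cost and willingness to pay runs from 0 up to 31.
DWL = ½ × 31 × 117 = 1813.5.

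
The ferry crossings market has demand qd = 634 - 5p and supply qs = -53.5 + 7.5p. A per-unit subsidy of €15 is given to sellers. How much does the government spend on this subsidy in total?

Pre-subsidy: 634 - 5p = -53.5 + 7.5p gives p* = 55, q* = 359.
With the subsidy, sellers receive ps = pb + 15 for each unit, where pb is the price buyers pay.
Supply in terms of pb becomes qs = -53.5 + 7.5(pb + 15) = 59 + 7.5pb. Setting this equal to demand: 634 - 5pb = 59 + 7.5pb, so pb = 46.
Sellers receive ps = 46 + 15 = 61; q' = 634 − 5·46 = 404.
Government outlay = subsidy × quantity = 15 × 404 = 6060.

Government cost = €6060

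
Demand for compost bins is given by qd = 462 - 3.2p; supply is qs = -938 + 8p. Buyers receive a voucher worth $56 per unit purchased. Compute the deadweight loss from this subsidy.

Pre-subsidy: 462 - 3.2p = -938 + 8p gives p* = 125, q* = 62.
With the rebate, buyers effectively pay pb = ps − 56, where ps is the price sellers receive.
Demand in terms of ps becomes qd = 462 − 3.2(ps − 56) = 641.2 - 3.2ps. Setting this equal to supply: 641.2 - 3.2ps = -938 + 8ps, so ps = 141.
Buyers pay pb = 141 − 56 = 85; q' = -938 + 8·141 = 190.
The subsidy expands output by 190 − 62 = 128 past the efficient level; on those units the gap between marginal cost and willingness to pay runs from 0 up to 56.
DWL = ½ × 56 × 128 = 3584.

Deadweight loss = $3584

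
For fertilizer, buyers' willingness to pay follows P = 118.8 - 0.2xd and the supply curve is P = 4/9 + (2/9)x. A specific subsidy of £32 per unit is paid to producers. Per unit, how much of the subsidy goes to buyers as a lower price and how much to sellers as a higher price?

Pre-subsidy: 118.8 - 0.2x = 4/9 + (2/9)x gives x* = 5326/19 and P* = 1192/19.
With the subsidy, sellers receive Ps = Pb + 32 for each unit, where Pb is the price buyers pay.
On the curves, Pb = 118.8 - 0.2x and Ps = 4/9 + (2/9)x; the wedge Ps − Pb = 32 gives 4/9 + (2/9)x − (118.8 - 0.2x) = 32, so x' = 6766/19.
Then Pb = 118.8 − 0.2·(6766/19) = 904/19 and Ps = 4/9 + (2/9)·(6766/19) = 1512/19.
Buyers' price falls by P* − Pb = 1192/19 − 904/19 = 288/19; sellers' price rises by Ps − P* = 1512/19 − 1192/19 = 320/19.

Buyers gain 288/19 per unit; sellers gain 320/19 per unit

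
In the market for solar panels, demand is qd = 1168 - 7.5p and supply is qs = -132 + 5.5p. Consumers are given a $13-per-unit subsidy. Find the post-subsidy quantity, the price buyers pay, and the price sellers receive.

q' = 459.25; buyers pay $94.5; sellers receive $107.5

Pre-subsidy: 1168 - 7.5p = -132 + 5.5p gives p* = 100, q* = 418.
With the rebate, buyers effectively pay pb = ps − 13, where ps is the price sellers receive.
Demand in terms of ps becomes qd = 1168 − 7.5(ps − 13) = 1265.5 - 7.5ps. Setting this equal to supply: 1265.5 - 7.5ps = -132 + 5.5ps, so ps = 107.5.
Buyers pay pb = 107.5 − 13 = 94.5; q' = -132 + 5.5·107.5 = 459.25.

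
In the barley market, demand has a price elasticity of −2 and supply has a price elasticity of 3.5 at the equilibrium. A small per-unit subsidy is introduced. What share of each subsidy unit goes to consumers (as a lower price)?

Consumer share = 7/11

For a small subsidy around the equilibrium, the benefit split depends on the relative slopes, which at a point are proportional to the elasticities.
Buyer share = εs/(εs + |εd|) = 3.5/(3.5 + 2) = 7/11; seller share = |εd|/(εs + |εd|) = 4/11.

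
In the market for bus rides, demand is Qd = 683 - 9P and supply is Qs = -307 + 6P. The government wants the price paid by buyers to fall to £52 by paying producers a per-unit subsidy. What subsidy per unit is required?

Required subsidy s = £35 per unit

At a buyer price of 52, quantity demanded is 683 − 9·52 = 215.
Sellers supply 215 only when they receive Ps with -307 + 6·Ps = 215, i.e. Ps = 87.
s = Ps − Pb = 87 − 52 = 35.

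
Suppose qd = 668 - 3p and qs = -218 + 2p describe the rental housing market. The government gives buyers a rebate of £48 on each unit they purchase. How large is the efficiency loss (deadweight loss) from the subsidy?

Pre-subsidy: 668 - 3p = -218 + 2p gives p* = 177.2, q* = 136.4.
With the rebate, buyers effectively pay pb = ps − 48, where ps is the price sellers receive.
Demand in terms of ps becomes qd = 668 − 3(ps − 48) = 812 - 3ps. Setting this equal to supply: 812 - 3ps = -218 + 2ps, so ps = 206.
Buyers pay pb = 206 − 48 = 158; q' = -218 + 2·206 = 194.
The subsidy expands output by 194 − 136.4 = 57.6 past the efficient level; on those units the gap between marginal cost and willingness to pay runs from 0 up to 48.
DWL = ½ × 48 × 57.6 = 1382.4.

Deadweight loss = £1382.4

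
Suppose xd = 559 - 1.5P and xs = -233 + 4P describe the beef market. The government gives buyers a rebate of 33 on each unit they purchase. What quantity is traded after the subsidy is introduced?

x' = 379

Pre-subsidy: 559 - 1.5P = -233 + 4P gives P* = 144, x* = 343.
With the rebate, buyers effectively pay Pb = Ps − 33, where Ps is the price sellers receive.
Demand in terms of Ps becomes xd = 559 − 1.5(Ps − 33) = 608.5 - 1.5Ps. Setting this equal to supply: 608.5 - 1.5Ps = -233 + 4Ps, so Ps = 153.
Buyers pay Pb = 153 − 33 = 120; x' = -233 + 4·153 = 379.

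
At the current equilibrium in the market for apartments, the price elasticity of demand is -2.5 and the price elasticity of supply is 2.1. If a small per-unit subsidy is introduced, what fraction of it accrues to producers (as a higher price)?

Producer share = 25/46

For a small subsidy around the equilibrium, the benefit split depends on the relative slopes, which at a point are proportional to the elasticities.
Buyer share = εs/(εs + |εd|) = 2.1/(2.1 + 2.5) = 21/46; seller share = |εd|/(εs + |εd|) = 25/46.
So producers capture 25/46 of the subsidy.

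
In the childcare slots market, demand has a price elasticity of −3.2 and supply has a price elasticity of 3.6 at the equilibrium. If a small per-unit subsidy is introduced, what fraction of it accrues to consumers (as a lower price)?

Consumer share = 9/17

For a small subsidy around the equilibrium, the benefit split depends on the relative slopes, which at a point are proportional to the elasticities.
Buyer share = εs/(εs + |εd|) = 3.6/(3.6 + 3.2) = 9/17; seller share = |εd|/(εs + |εd|) = 8/17.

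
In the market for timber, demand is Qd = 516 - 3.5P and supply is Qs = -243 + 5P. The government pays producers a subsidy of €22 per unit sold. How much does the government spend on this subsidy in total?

Pre-subsidy: 516 - 3.5P = -243 + 5P gives P* = 1518/17, Q* = 3459/17.
With the subsidy, sellers receive Ps = Pb + 22 for each unit, where Pb is the price buyers pay.
Supply in terms of Pb becomes Qs = -243 + 5(Pb + 22) = -133 + 5Pb. Setting this equal to demand: 516 - 3.5Pb = -133 + 5Pb, so Pb = 1298/17.
Sellers receive Ps = 1298/17 + 22 = 1672/17; Q' = 516 − 3.5·(1298/17) = 4229/17.
Government outlay = subsidy × quantity = 22 × 4229/17 = 93038/17.

Government cost = 93038/17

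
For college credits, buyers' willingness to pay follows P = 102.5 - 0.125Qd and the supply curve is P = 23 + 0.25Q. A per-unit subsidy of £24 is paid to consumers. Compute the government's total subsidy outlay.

Pre-subsidy: 102.5 - 0.125Q = 23 + 0.25Q gives Q* = 212 and P* = 76.
With the rebate, buyers effectively pay Pb = Ps − 24, where Ps is the price sellers receive.
On the curves, Pb = 102.5 - 0.125Q and Ps = 23 + 0.25Q; the wedge Ps − Pb = 24 gives 23 + 0.25Q − (102.5 - 0.125Q) = 24, so Q' = 276.
Then Pb = 102.5 − 0.125·276 = 68 and Ps = 23 + 0.25·276 = 92.
Government outlay = subsidy × quantity = 24 × 276 = 6624.

Government cost = £6624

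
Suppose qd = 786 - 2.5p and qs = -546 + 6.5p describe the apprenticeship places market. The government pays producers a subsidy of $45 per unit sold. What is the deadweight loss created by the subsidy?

Deadweight loss = $1828.125

Pre-subsidy: 786 - 2.5p = -546 + 6.5p gives p* = 148, q* = 416.
With the subsidy, sellers receive ps = pb + 45 for each unit, where pb is the price buyers pay.
Supply in terms of pb becomes qs = -546 + 6.5(pb + 45) = -253.5 + 6.5pb. Setting this equal to demand: 786 - 2.5pb = -253.5 + 6.5pb, so pb = 115.5.
Sellers receive ps = 115.5 + 45 = 160.5; q' = 786 − 2.5·115.5 = 497.25.
The subsidy expands output by 497.25 − 416 = 81.25 past the efficient level; on those units the gap between marginal cost and willingness to pay runs from 0 up to 45.
DWL = ½ × 45 × 81.25 = 1828.125.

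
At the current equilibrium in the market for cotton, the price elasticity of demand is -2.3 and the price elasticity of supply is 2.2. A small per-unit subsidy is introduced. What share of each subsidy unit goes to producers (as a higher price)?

Producer share = 23/45

For a small subsidy around the equilibrium, the benefit split depends on the relative slopes, which at a point are proportional to the elasticities.
Buyer share = εs/(εs + |εd|) = 2.2/(2.2 + 2.3) = 22/45; seller share = |εd|/(εs + |εd|) = 23/45.
So producers capture 23/45 of the subsidy.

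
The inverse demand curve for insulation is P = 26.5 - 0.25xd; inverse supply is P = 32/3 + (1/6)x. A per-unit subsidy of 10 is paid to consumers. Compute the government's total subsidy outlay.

Pre-subsidy: 26.5 - 0.25x = 32/3 + (1/6)x gives x* = 38 and P* = 17.
With the rebate, buyers effectively pay Pb = Ps − 10, where Ps is the price sellers receive.
On the curves, Pb = 26.5 - 0.25x and Ps = 32/3 + (1/6)x; the wedge Ps − Pb = 10 gives 32/3 + (1/6)x − (26.5 - 0.25x) = 10, so x' = 62.
Then Pb = 26.5 − 0.25·62 = 11 and Ps = 32/3 + (1/6)·62 = 21.
Government outlay = subsidy × quantity = 10 × 62 = 620.

Government cost = 620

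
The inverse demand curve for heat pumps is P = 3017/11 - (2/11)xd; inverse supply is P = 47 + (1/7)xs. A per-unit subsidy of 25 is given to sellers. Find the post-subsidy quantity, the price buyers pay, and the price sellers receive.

Pre-subsidy: 3017/11 - (2/11)x = 47 + (1/7)x gives x* = 700 and P* = 147.
With the subsidy, sellers receive Ps = Pb + 25 for each unit, where Pb is the price buyers pay.
On the curves, Pb = 3017/11 - (2/11)x and Ps = 47 + (1/7)x; the wedge Ps − Pb = 25 gives 47 + (1/7)x − (3017/11 - (2/11)x) = 25, so x' = 777.
Then Pb = 3017/11 − (2/11)·777 = 133 and Ps = 47 + (1/7)·777 = 158.

x' = 777; buyers pay 133; sellers receive 158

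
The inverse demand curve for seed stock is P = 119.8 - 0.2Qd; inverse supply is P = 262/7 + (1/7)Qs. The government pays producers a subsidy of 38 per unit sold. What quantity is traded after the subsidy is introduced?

Q' = 4213/12

Pre-subsidy: 119.8 - 0.2Q = 262/7 + (1/7)Q gives Q* = 240.25 and P* = 71.75.
With the subsidy, sellers receive Ps = Pb + 38 for each unit, where Pb is the price buyers pay.
On the curves, Pb = 119.8 - 0.2Q and Ps = 262/7 + (1/7)Q; the wedge Ps − Pb = 38 gives 262/7 + (1/7)Q − (119.8 - 0.2Q) = 38, so Q' = 4213/12.
Then Pb = 119.8 − 0.2·(4213/12) = 595/12 and Ps = 262/7 + (1/7)·(4213/12) = 1051/12.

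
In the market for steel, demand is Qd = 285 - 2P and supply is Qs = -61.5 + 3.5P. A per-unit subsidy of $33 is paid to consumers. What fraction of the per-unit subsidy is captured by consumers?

Consumer share = 7/11

Pre-subsidy: 285 - 2P = -61.5 + 3.5P gives P* = 63, Q* = 159.
With the rebate, buyers effectively pay Pb = Ps − 33, where Ps is the price sellers receive.
Demand in terms of Ps becomes Qd = 285 − 2(Ps − 33) = 351 - 2Ps. Setting this equal to supply: 351 - 2Ps = -61.5 + 3.5Ps, so Ps = 75.
Buyers pay Pb = 75 − 33 = 42; Q' = -61.5 + 3.5·75 = 201.
Buyers' price falls by P* − Pb = 63 − 42 = 21; sellers' price rises by Ps − P* = 75 − 63 = 12.
So consumers capture 21/33 = 7/11 of each unit of subsidy.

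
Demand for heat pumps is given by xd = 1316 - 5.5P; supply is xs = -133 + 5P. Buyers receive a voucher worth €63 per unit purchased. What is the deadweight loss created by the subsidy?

Deadweight loss = €5197.5

Pre-subsidy: 1316 - 5.5P = -133 + 5P gives P* = 138, x* = 557.
With the rebate, buyers effectively pay Pb = Ps − 63, where Ps is the price sellers receive.
Demand in terms of Ps becomes xd = 1316 − 5.5(Ps − 63) = 1662.5 - 5.5Ps. Setting this equal to supply: 1662.5 - 5.5Ps = -133 + 5Ps, so Ps = 171.
Buyers pay Pb = 171 − 63 = 108; x' = -133 + 5·171 = 722.
The subsidy expands output by 722 − 557 = 165 past the efficient level; on those units the gap between marginal cost and willingness to pay runs from 0 up to 63.
DWL = ½ × 63 × 165 = 5197.5.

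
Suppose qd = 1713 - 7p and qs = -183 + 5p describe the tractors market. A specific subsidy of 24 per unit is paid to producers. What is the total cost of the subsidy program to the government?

Pre-subsidy: 1713 - 7p = -183 + 5p gives p* = 158, q* = 607.
With the subsidy, sellers receive ps = pb + 24 for each unit, where pb is the price buyers pay.
Supply in terms of pb becomes qs = -183 + 5(pb + 24) = -63 + 5pb. Setting this equal to demand: 1713 - 7pb = -63 + 5pb, so pb = 148.
Sellers receive ps = 148 + 24 = 172; q' = 1713 − 7·148 = 677.
Government outlay = subsidy × quantity = 24 × 677 = 16248.

Government cost = 16248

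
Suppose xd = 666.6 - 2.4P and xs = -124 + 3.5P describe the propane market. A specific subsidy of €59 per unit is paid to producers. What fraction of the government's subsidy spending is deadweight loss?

Pre-subsidy: 666.6 - 2.4P = -124 + 3.5P gives P* = 134, x* = 345.
With the subsidy, sellers receive Ps = Pb + 59 for each unit, where Pb is the price buyers pay.
Supply in terms of Pb becomes xs = -124 + 3.5(Pb + 59) = 82.5 + 3.5Pb. Setting this equal to demand: 666.6 - 2.4Pb = 82.5 + 3.5Pb, so Pb = 99.
Sellers receive Ps = 99 + 59 = 158; x' = 666.6 − 2.4·99 = 429.
ΔCS = ½(345 + 429)(134 − 99) = 13545; ΔPS = ½(345 + 429)(158 − 134) = 9288.
Government spending = 59 × 429 = 25311.
DWL = ½ × 59 × (429 − 345) = 2478; fraction = 2478 / 25311 = 14/143.

DWL / government spending = 14/143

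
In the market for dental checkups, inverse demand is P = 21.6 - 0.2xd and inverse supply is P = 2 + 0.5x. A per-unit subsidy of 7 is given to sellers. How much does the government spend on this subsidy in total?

Pre-subsidy: 21.6 - 0.2x = 2 + 0.5x gives x* = 28 and P* = 16.
With the subsidy, sellers receive Ps = Pb + 7 for each unit, where Pb is the price buyers pay.
On the curves, Pb = 21.6 - 0.2x and Ps = 2 + 0.5x; the wedge Ps − Pb = 7 gives 2 + 0.5x − (21.6 - 0.2x) = 7, so x' = 38.
Then Pb = 21.6 − 0.2·38 = 14 and Ps = 2 + 0.5·38 = 21.
Government outlay = subsidy × quantity = 7 × 38 = 266.

Government cost = 266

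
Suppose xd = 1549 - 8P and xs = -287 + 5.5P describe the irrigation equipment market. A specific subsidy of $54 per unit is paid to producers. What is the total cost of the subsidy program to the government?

Pre-subsidy: 1549 - 8P = -287 + 5.5P gives P* = 136, x* = 461.
With the subsidy, sellers receive Ps = Pb + 54 for each unit, where Pb is the price buyers pay.
Supply in terms of Pb becomes xs = -287 + 5.5(Pb + 54) = 10 + 5.5Pb. Setting this equal to demand: 1549 - 8Pb = 10 + 5.5Pb, so Pb = 114.
Sellers receive Ps = 114 + 54 = 168; x' = 1549 − 8·114 = 637.
Government outlay = subsidy × quantity = 54 × 637 = 34398.

Government cost = $34398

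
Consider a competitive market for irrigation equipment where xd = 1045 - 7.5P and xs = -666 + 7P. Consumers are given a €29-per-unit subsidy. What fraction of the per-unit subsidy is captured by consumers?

Pre-subsidy: 1045 - 7.5P = -666 + 7P gives P* = 118, x* = 160.
With the rebate, buyers effectively pay Pb = Ps − 29, where Ps is the price sellers receive.
Demand in terms of Ps becomes xd = 1045 − 7.5(Ps − 29) = 1262.5 - 7.5Ps. Setting this equal to supply: 1262.5 - 7.5Ps = -666 + 7Ps, so Ps = 133.
Buyers pay Pb = 133 − 29 = 104; x' = -666 + 7·133 = 265.
Buyers' price falls by P* − Pb = 118 − 104 = 14; sellers' price rises by Ps − P* = 133 − 118 = 15.
So consumers capture 14/29 = 14/29 of each unit of subsidy.

Consumer share = 14/29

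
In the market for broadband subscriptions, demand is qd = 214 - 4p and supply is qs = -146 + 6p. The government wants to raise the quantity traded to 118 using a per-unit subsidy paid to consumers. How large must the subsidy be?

Required subsidy s = 20 per unit

At q = 118, invert demand for the buyer price: pb = (214 − 118)/4 = 24; invert supply for the seller price: ps = (118 − (-146))/6 = 44.
The subsidy must fill the gap: s = ps − pb = 44 − 24 = 20.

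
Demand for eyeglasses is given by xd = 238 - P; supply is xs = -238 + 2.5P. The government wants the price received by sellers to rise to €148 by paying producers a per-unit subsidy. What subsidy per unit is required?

At a seller price of 148, quantity supplied is -238 + 2.5·148 = 132.
Buyers absorb 132 only when they pay Pb with 238 − 1·Pb = 132, i.e. Pb = 106.
s = Ps − Pb = 148 − 106 = 42.

Required subsidy s = €42 per unit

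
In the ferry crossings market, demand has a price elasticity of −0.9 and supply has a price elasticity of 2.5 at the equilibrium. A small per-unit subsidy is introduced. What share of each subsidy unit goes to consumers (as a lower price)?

Consumer share = 25/34

For a small subsidy around the equilibrium, the benefit split depends on the relative slopes, which at a point are proportional to the elasticities.
Buyer share = εs/(εs + |εd|) = 2.5/(2.5 + 0.9) = 25/34; seller share = |εd|/(εs + |εd|) = 9/34.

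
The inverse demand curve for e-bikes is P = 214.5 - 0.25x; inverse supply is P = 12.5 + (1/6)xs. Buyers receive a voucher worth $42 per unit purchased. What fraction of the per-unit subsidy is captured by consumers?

Consumer share = 0.6

Pre-subsidy: 214.5 - 0.25x = 12.5 + (1/6)x gives x* = 484.8 and P* = 93.3.
With the rebate, buyers effectively pay Pb = Ps − 42, where Ps is the price sellers receive.
On the curves, Pb = 214.5 - 0.25x and Ps = 12.5 + (1/6)x; the wedge Ps − Pb = 42 gives 12.5 + (1/6)x − (214.5 - 0.25x) = 42, so x' = 585.6.
Then Pb = 214.5 − 0.25·585.6 = 68.1 and Ps = 12.5 + (1/6)·585.6 = 110.1.
Buyers' price falls by P* − Pb = 93.3 − 68.1 = 25.2; sellers' price rises by Ps − P* = 110.1 − 93.3 = 16.8.
So consumers capture 25.2/42 = 0.6 of each unit of subsidy.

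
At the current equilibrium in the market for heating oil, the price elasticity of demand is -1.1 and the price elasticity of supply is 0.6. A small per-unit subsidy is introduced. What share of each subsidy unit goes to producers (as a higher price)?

Producer share = 11/17

For a small subsidy around the equilibrium, the benefit split depends on the relative slopes, which at a point are proportional to the elasticities.
Buyer share = εs/(εs + |εd|) = 0.6/(0.6 + 1.1) = 6/17; seller share = |εd|/(εs + |εd|) = 11/17.
So producers capture 11/17 of the subsidy.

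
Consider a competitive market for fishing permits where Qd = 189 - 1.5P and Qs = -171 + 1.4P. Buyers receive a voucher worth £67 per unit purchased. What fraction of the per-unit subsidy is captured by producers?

Producer share = 15/29

Pre-subsidy: 189 - 1.5P = -171 + 1.4P gives P* = 3600/29, Q* = 81/29.
With the rebate, buyers effectively pay Pb = Ps − 67, where Ps is the price sellers receive.
Demand in terms of Ps becomes Qd = 189 − 1.5(Ps − 67) = 289.5 - 1.5Ps. Setting this equal to supply: 289.5 - 1.5Ps = -171 + 1.4Ps, so Ps = 4605/29.
Buyers pay Pb = 4605/29 − 67 = 2662/29; Q' = -171 + 1.4·(4605/29) = 1488/29.
Buyers' price falls by P* − Pb = 3600/29 − 2662/29 = 938/29; sellers' price rises by Ps − P* = 4605/29 − 3600/29 = 1005/29.
So producers capture (1005/29)/67 = 15/29 of each unit of subsidy.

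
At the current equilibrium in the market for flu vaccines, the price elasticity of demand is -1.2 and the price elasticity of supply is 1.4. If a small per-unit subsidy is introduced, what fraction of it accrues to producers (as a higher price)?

For a small subsidy around the equilibrium, the benefit split depends on the relative slopes, which at a point are proportional to the elasticities.
Buyer share = εs/(εs + |εd|) = 1.4/(1.4 + 1.2) = 7/13; seller share = |εd|/(εs + |εd|) = 6/13.
So producers capture 6/13 of the subsidy.

Producer share = 6/13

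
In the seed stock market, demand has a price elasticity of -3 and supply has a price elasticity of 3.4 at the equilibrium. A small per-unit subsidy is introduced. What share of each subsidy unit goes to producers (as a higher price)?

Producer share = 0.46875

For a small subsidy around the equilibrium, the benefit split depends on the relative slopes, which at a point are proportional to the elasticities.
Buyer share = εs/(εs + |εd|) = 3.4/(3.4 + 3) = 0.53125; seller share = |εd|/(εs + |εd|) = 0.46875.
So producers capture 0.46875 of the subsidy.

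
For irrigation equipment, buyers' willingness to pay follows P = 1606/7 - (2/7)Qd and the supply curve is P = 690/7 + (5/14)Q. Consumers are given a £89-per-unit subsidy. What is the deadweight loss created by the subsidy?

Deadweight loss = 55447/9

Pre-subsidy: 1606/7 - (2/7)Q = 690/7 + (5/14)Q gives Q* = 1832/9 and P* = 10790/63.
With the rebate, buyers effectively pay Pb = Ps − 89, where Ps is the price sellers receive.
On the curves, Pb = 1606/7 - (2/7)Q and Ps = 690/7 + (5/14)Q; the wedge Ps − Pb = 89 gives 690/7 + (5/14)Q − (1606/7 - (2/7)Q) = 89, so Q' = 342.
Then Pb = 1606/7 − (2/7)·342 = 922/7 and Ps = 690/7 + (5/14)·342 = 1545/7.
The subsidy expands output by 342 − 1832/9 = 1246/9 past the efficient level; on those units the gap between marginal cost and willingness to pay runs from 0 up to 89.
DWL = ½ × 89 × 1246/9 = 55447/9.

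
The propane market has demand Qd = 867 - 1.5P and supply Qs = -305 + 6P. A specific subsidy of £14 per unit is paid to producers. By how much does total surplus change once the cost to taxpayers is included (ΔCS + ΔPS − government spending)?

Pre-subsidy: 867 - 1.5P = -305 + 6P gives P* = 2344/15, Q* = 632.6.
With the subsidy, sellers receive Ps = Pb + 14 for each unit, where Pb is the price buyers pay.
Supply in terms of Pb becomes Qs = -305 + 6(Pb + 14) = -221 + 6Pb. Setting this equal to demand: 867 - 1.5Pb = -221 + 6Pb, so Pb = 2176/15.
Sellers receive Ps = 2176/15 + 14 = 2386/15; Q' = 867 − 1.5·(2176/15) = 649.4.
ΔCS = ½(632.6 + 649.4)(2344/15 − 2176/15) = 7179.2; ΔPS = ½(632.6 + 649.4)(2386/15 − 2344/15) = 1794.8.
Government spending = 14 × 649.4 = 9091.6.
Net change = 7179.2 + 1794.8 − 9091.6 = -117.6. The loss equals the DWL triangle ½·14·16.8.

Net change in total surplus = -£117.6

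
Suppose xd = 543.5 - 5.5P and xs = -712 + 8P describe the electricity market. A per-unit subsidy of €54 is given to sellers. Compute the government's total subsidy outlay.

Government cost = €11232

Pre-subsidy: 543.5 - 5.5P = -712 + 8P gives P* = 93, x* = 32.
With the subsidy, sellers receive Ps = Pb + 54 for each unit, where Pb is the price buyers pay.
Supply in terms of Pb becomes xs = -712 + 8(Pb + 54) = -280 + 8Pb. Setting this equal to demand: 543.5 - 5.5Pb = -280 + 8Pb, so Pb = 61.
Sellers receive Ps = 61 + 54 = 115; x' = 543.5 − 5.5·61 = 208.
Government outlay = subsidy × quantity = 54 × 208 = 11232.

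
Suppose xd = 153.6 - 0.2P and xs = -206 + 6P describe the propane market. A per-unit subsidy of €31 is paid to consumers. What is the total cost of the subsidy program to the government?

Government cost = €4588

Pre-subsidy: 153.6 - 0.2P = -206 + 6P gives P* = 58, x* = 142.
With the rebate, buyers effectively pay Pb = Ps − 31, where Ps is the price sellers receive.
Demand in terms of Ps becomes xd = 153.6 − 0.2(Ps − 31) = 159.8 - 0.2Ps. Setting this equal to supply: 159.8 - 0.2Ps = -206 + 6Ps, so Ps = 59.
Buyers pay Pb = 59 − 31 = 28; x' = -206 + 6·59 = 148.
Government outlay = subsidy × quantity = 31 × 148 = 4588.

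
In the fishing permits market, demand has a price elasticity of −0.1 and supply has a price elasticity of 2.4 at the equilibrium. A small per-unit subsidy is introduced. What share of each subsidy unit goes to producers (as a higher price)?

For a small subsidy around the equilibrium, the benefit split depends on the relative slopes, which at a point are proportional to the elasticities.
Buyer share = εs/(εs + |εd|) = 2.4/(2.4 + 0.1) = 0.96; seller share = |εd|/(εs + |εd|) = 0.04.
So producers capture 0.04 of the subsidy.

Producer share = 0.04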